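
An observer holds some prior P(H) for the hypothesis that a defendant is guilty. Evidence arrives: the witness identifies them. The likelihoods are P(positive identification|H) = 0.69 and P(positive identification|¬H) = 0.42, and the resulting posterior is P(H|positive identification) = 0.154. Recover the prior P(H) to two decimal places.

P(H) = 0.10

Bayes' rule in odds form gives O(H|E) = O(H)·[P(E|H)/P(E|¬H)], hence O(H) = O(H|E)/LR.
Posterior odds = 0.154/(1−0.154) = 0.1820. LR = 0.69/0.42 = 1.6429.
Prior odds = 0.1820/1.6429 = 0.1108, so P(H) = 0.1108/(1+0.1108) ≈ 0.10.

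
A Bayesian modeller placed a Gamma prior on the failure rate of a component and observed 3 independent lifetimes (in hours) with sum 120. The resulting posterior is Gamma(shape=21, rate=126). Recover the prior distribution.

Gamma(shape=18, rate=6)

For an exponential likelihood with a Gamma(α, β) prior on the rate, n observations with total T give posterior Gamma(α+n, β+T).
So α = 21 − 3 = 18 and β = 126 − 120 = 6.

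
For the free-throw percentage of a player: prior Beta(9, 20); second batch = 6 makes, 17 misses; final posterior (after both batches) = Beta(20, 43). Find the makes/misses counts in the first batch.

Sequential conjugate updates are equivalent to a single update on the pooled data, so total successes = posterior α − prior α and total failures = posterior β − prior β.
Total across both batches: 20−9=11 makes, 43−20=23 misses.
Subtract the second batch: 11−6=5 makes and 23−17=6 misses.

5 makes and 6 misses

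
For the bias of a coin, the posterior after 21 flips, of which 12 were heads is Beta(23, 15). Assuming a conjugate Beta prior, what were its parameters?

Beta is conjugate to the binomial likelihood: posterior = Beta(a+s, b+f).
So a = 23 − 12 = 11 and b = 15 − 9 = 6.

Beta(11, 6)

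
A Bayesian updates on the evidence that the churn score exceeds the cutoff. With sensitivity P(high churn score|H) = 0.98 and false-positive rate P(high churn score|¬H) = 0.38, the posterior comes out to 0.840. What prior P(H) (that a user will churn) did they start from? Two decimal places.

In odds form, posterior odds = prior odds × likelihood ratio, so prior odds = posterior odds ÷ LR.
Posterior odds = 0.840/(1−0.840) = 5.2500. LR = 0.98/0.38 = 2.5789.
Prior odds = 5.2500/2.5789 = 2.0358, so P(H) = 2.0358/(1+2.0358) ≈ 0.67.

P(H) = 0.67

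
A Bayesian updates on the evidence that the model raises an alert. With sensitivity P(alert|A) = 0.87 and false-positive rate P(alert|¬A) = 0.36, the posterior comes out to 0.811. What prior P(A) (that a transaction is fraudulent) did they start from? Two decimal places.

Bayes' rule in odds form gives O(A|E) = O(A)·[P(E|A)/P(E|¬A)], hence O(A) = O(A|E)/LR.
Posterior odds = 0.811/(1−0.811) = 4.2910. LR = 0.87/0.36 = 2.4167.
Prior odds = 4.2910/2.4167 = 1.7756, so P(A) = 1.7756/(1+1.7756) ≈ 0.64.

P(A) = 0.64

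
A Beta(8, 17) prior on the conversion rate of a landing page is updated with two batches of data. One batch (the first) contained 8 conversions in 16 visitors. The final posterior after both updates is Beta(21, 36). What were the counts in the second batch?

5 conversions and 11 bounces

Because Beta–binomial updating is additive in the counts, the combined data contributed (α_post−α_prior, β_post−β_prior) successes and failures.
Total across both batches: 21−8=13 conversions, 36−17=19 bounces.
Subtract the first batch: 13−8=5 conversions and 19−8=11 bounces.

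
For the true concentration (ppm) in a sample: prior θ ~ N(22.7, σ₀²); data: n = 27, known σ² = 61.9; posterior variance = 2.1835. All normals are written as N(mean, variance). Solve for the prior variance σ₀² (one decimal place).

For the Normal–Normal model with known σ², precisions add: τ_n = τ₀ + n/σ².
So 1/σ₀² = 1/2.1835 − 27/61.9 = 0.457980 − 0.436187 = 0.021793.
Hence σ₀² = 1/0.021793 ≈ 45.9.

σ₀² = 45.9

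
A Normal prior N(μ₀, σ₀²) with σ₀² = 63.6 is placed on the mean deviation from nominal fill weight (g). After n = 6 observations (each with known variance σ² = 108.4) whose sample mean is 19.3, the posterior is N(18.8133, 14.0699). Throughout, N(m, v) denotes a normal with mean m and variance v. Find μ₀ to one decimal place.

The posterior mean is a precision-weighted average: μ_n = (τ₀μ₀ + τ_data·x̄)/(τ₀+τ_data), with τ₀=1/σ₀² and τ_data=n/σ².
Here τ₀ = 1/63.6 = 0.015723 and τ_data = 6/108.4 = 0.055351, so τ_n = 0.071074.
Rearranging for μ₀: μ₀ = (μ_n·τ_n − τ_data·x̄)/τ₀ = (18.8133·0.071074 − 0.055351·19.3) / 0.015723 = 0.268862/0.015723 ≈ 17.1.

μ₀ = 17.1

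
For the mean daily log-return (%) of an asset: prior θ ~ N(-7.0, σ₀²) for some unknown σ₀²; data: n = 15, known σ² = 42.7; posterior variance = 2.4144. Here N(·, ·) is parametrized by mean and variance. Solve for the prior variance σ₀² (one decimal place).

For the Normal–Normal model with known σ², precisions add: τ_n = τ₀ + n/σ².
So 1/σ₀² = 1/2.4144 − 15/42.7 = 0.414182 − 0.351288 = 0.062894.
Hence σ₀² = 1/0.062894 ≈ 15.9.

σ₀² = 15.9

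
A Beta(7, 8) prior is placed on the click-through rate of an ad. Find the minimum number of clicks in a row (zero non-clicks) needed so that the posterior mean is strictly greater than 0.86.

k = 43

After k clicks and 0 non-clicks the posterior is Beta(7+k, 8), with mean (7+k)/(7+8+k).
Set (7+k)/(15+k) > 0.86 and solve: k > (0.86·15 − 7)/(1 − 0.86) = 42.143.
The smallest integer exceeding 42.143 is 43.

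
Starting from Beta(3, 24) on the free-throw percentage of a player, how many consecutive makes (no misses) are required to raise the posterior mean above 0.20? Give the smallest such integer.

After k makes and 0 misses the posterior is Beta(3+k, 24), with mean (3+k)/(3+24+k).
Set (3+k)/(27+k) > 0.20 and solve: k > (0.20·27 − 3)/(1 − 0.20) = 3.000.
The smallest integer exceeding 3.000 is 4, and checking k=4: (7)/(31) = 0.2258 > 0.20.

k = 4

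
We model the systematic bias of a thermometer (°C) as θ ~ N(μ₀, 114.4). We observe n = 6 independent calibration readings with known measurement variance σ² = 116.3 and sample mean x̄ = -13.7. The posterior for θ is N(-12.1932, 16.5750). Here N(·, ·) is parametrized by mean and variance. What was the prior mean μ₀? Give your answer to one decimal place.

μ₀ = -3.3

The posterior mean is a precision-weighted average: μ_n = (τ₀μ₀ + τ_data·x̄)/(τ₀+τ_data), with τ₀=1/σ₀² and τ_data=n/σ².
Here τ₀ = 1/114.4 = 0.008741 and τ_data = 6/116.3 = 0.051591, so τ_n = 0.060332.
Rearranging for μ₀: μ₀ = (μ_n·τ_n − τ_data·x̄)/τ₀ = (-12.1932·0.060332 − 0.051591·-13.7) / 0.008741 = -0.028843/0.008741 ≈ -3.3.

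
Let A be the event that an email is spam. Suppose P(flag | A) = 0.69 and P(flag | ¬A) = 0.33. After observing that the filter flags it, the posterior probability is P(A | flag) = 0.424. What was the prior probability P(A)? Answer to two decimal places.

P(A) = 0.26

Bayes' rule in odds form gives O(A|E) = O(A)·[P(E|A)/P(E|¬A)], hence O(A) = O(A|E)/LR.
Posterior odds = 0.424/(1−0.424) = 0.7361. LR = 0.69/0.33 = 2.0909.
Prior odds = 0.7361/2.0909 = 0.3520, so P(A) = 0.3520/(1+0.3520) ≈ 0.26.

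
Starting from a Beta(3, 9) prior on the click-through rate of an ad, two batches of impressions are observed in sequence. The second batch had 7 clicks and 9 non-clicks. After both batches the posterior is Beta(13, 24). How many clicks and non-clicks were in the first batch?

Sequential conjugate updates are equivalent to a single update on the pooled data, so total successes = posterior α − prior α and total failures = posterior β − prior β.
Total across both batches: 13−3=10 clicks, 24−9=15 non-clicks.
Subtract the second batch: 10−7=3 clicks and 15−9=6 non-clicks.

3 clicks and 6 non-clicks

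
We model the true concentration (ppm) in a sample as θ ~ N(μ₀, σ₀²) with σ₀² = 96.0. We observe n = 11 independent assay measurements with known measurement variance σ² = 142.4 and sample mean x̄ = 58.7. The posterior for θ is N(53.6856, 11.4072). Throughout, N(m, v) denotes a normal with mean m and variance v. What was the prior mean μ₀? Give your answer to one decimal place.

With known observation variance, the Normal–Normal posterior has precision τ_n = τ₀ + n/σ² and mean μ_n = (τ₀μ₀ + (n/σ²)x̄)/τ_n.
Here τ₀ = 1/96.0 = 0.010417 and τ_data = 11/142.4 = 0.077247, so τ_n = 0.087664.
Rearranging for μ₀: μ₀ = (μ_n·τ_n − τ_data·x̄)/τ₀ = (53.6856·0.087664 − 0.077247·58.7) / 0.010417 = 0.171896/0.010417 ≈ 16.5.

μ₀ = 16.5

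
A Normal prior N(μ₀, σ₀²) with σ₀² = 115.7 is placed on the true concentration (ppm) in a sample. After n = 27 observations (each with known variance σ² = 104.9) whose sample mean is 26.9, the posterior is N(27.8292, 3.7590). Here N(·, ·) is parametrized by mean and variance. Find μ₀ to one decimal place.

With known observation variance, the Normal–Normal posterior has precision τ_n = τ₀ + n/σ² and mean μ_n = (τ₀μ₀ + (n/σ²)x̄)/τ_n.
Here τ₀ = 1/115.7 = 0.008643 and τ_data = 27/104.9 = 0.257388, so τ_n = 0.266031.
Rearranging for μ₀: μ₀ = (μ_n·τ_n − τ_data·x̄)/τ₀ = (27.8292·0.266031 − 0.257388·26.9) / 0.008643 = 0.479693/0.008643 ≈ 55.5.

μ₀ = 55.5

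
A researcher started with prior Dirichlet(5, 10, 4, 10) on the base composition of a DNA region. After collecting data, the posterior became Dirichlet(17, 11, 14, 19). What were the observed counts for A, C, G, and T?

For a Dirichlet(α) prior with multinomial counts c, the posterior is Dirichlet(α + c) componentwise.
Counts are posterior − prior componentwise: 17−5=12, 11−10=1, 14−4=10, 19−10=9.

counts (12, 1, 10, 9)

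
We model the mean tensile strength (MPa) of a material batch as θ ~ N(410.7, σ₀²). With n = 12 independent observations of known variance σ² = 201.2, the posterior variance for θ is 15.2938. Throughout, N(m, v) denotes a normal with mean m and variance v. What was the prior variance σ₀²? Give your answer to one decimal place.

σ₀² = 174.1

For the Normal–Normal model with known σ², precisions add: τ_n = τ₀ + n/σ².
So 1/σ₀² = 1/15.2938 − 12/201.2 = 0.065386 − 0.059642 = 0.005744.
Hence σ₀² = 1/0.005744 ≈ 174.1.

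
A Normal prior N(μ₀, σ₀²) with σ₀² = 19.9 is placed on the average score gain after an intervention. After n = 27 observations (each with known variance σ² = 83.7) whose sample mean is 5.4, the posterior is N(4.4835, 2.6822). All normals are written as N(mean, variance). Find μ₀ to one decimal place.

With known observation variance, the Normal–Normal posterior has precision τ_n = τ₀ + n/σ² and mean μ_n = (τ₀μ₀ + (n/σ²)x̄)/τ_n.
Here τ₀ = 1/19.9 = 0.050251 and τ_data = 27/83.7 = 0.322581, so τ_n = 0.372832.
Rearranging for μ₀: μ₀ = (μ_n·τ_n − τ_data·x̄)/τ₀ = (4.4835·0.372832 − 0.322581·5.4) / 0.050251 = -0.070345/0.050251 ≈ -1.4.

μ₀ = -1.4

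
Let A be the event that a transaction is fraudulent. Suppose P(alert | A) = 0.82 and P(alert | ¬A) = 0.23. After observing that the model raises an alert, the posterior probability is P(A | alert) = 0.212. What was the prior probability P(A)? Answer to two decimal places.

P(A) = 0.07

Bayes' rule in odds form gives O(A|E) = O(A)·[P(E|A)/P(E|¬A)], hence O(A) = O(A|E)/LR.
Posterior odds = 0.212/(1−0.212) = 0.2690. LR = 0.82/0.23 = 3.5652.
Prior odds = 0.2690/3.5652 = 0.0755, so P(A) = 0.0755/(1+0.0755) ≈ 0.07.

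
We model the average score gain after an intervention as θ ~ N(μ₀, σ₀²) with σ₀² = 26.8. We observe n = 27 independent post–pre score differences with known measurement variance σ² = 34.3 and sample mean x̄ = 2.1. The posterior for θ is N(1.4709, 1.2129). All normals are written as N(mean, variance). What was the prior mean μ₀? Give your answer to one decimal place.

With known observation variance, the Normal–Normal posterior has precision τ_n = τ₀ + n/σ² and mean μ_n = (τ₀μ₀ + (n/σ²)x̄)/τ_n.
Here τ₀ = 1/26.8 = 0.037313 and τ_data = 27/34.3 = 0.787172, so τ_n = 0.824485.
Rearranging for μ₀: μ₀ = (μ_n·τ_n − τ_data·x̄)/τ₀ = (1.4709·0.824485 − 0.787172·2.1) / 0.037313 = -0.440326/0.037313 ≈ -11.8.

μ₀ = -11.8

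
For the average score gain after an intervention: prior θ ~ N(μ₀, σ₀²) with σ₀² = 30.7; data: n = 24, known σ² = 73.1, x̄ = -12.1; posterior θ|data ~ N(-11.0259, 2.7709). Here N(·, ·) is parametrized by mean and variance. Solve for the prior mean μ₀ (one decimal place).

The posterior mean is a precision-weighted average: μ_n = (τ₀μ₀ + τ_data·x̄)/(τ₀+τ_data), with τ₀=1/σ₀² and τ_data=n/σ².
Here τ₀ = 1/30.7 = 0.032573 and τ_data = 24/73.1 = 0.328317, so τ_n = 0.360890.
Rearranging for μ₀: μ₀ = (μ_n·τ_n − τ_data·x̄)/τ₀ = (-11.0259·0.360890 − 0.328317·-12.1) / 0.032573 = -0.006501/0.032573 ≈ -0.2.

μ₀ = -0.2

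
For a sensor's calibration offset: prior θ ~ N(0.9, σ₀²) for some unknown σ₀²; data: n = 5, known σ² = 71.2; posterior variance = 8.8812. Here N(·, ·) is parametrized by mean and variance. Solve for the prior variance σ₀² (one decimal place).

σ₀² = 23.6

Posterior precision equals prior precision plus data precision: 1/σ_n² = 1/σ₀² + n/σ².
So 1/σ₀² = 1/8.8812 − 5/71.2 = 0.112597 − 0.070225 = 0.042372.
Hence σ₀² = 1/0.042372 ≈ 23.6.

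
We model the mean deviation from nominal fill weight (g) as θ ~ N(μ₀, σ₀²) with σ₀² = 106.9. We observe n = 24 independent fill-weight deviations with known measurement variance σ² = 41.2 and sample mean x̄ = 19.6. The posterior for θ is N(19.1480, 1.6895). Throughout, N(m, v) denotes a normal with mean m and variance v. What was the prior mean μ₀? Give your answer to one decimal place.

With known observation variance, the Normal–Normal posterior has precision τ_n = τ₀ + n/σ² and mean μ_n = (τ₀μ₀ + (n/σ²)x̄)/τ_n.
Here τ₀ = 1/106.9 = 0.009355 and τ_data = 24/41.2 = 0.582524, so τ_n = 0.591879.
Rearranging for μ₀: μ₀ = (μ_n·τ_n − τ_data·x̄)/τ₀ = (19.1480·0.591879 − 0.582524·19.6) / 0.009355 = -0.084171/0.009355 ≈ -9.0.

μ₀ = -9.0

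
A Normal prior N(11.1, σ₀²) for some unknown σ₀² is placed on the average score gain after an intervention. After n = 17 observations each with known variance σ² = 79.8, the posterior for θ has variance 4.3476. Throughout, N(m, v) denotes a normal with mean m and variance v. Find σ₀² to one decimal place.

For the Normal–Normal model with known σ², precisions add: τ_n = τ₀ + n/σ².
So 1/σ₀² = 1/4.3476 − 17/79.8 = 0.230012 − 0.213033 = 0.016979.
Hence σ₀² = 1/0.016979 ≈ 58.9.

σ₀² = 58.9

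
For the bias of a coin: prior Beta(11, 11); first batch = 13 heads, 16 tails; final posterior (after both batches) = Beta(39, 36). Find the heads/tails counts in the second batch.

15 heads and 9 tails

Because Beta–binomial updating is additive in the counts, the combined data contributed (α_post−α_prior, β_post−β_prior) successes and failures.
Total across both batches: 39−11=28 heads, 36−11=25 tails.
Subtract the first batch: 28−13=15 heads and 25−16=9 tails.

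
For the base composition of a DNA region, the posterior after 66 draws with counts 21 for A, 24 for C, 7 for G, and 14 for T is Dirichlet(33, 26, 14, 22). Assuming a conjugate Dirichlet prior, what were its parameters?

Dirichlet(12, 2, 7, 8)

For a Dirichlet(α) prior with multinomial counts c, the posterior is Dirichlet(α + c) componentwise.
Subtract each count from the matching posterior parameter: 33−21=12, 26−24=2, 14−7=7, 22−14=8.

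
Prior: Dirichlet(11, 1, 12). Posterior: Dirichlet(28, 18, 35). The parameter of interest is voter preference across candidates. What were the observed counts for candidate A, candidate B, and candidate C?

counts (17, 17, 23)

For a Dirichlet(α) prior with multinomial counts c, the posterior is Dirichlet(α + c) componentwise.
Counts are posterior − prior componentwise: 28−11=17, 18−1=17, 35−12=23.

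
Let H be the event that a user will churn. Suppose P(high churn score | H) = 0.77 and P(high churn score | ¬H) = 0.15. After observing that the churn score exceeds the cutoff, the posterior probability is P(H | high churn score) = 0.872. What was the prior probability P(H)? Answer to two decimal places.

P(H) = 0.57

In odds form, posterior odds = prior odds × likelihood ratio, so prior odds = posterior odds ÷ LR.
Posterior odds = 0.872/(1−0.872) = 6.8125. LR = 0.77/0.15 = 5.1333.
Prior odds = 6.8125/5.1333 = 1.3271, so P(H) = 1.3271/(1+1.3271) ≈ 0.57.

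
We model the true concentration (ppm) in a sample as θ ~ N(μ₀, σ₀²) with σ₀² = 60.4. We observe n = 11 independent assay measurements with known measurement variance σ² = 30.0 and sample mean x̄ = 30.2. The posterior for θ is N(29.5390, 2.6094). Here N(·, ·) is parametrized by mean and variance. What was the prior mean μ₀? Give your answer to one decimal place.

μ₀ = 14.9

The posterior mean is a precision-weighted average: μ_n = (τ₀μ₀ + τ_data·x̄)/(τ₀+τ_data), with τ₀=1/σ₀² and τ_data=n/σ².
Here τ₀ = 1/60.4 = 0.016556 and τ_data = 11/30.0 = 0.366667, so τ_n = 0.383223.
Rearranging for μ₀: μ₀ = (μ_n·τ_n − τ_data·x̄)/τ₀ = (29.5390·0.383223 − 0.366667·30.2) / 0.016556 = 0.246681/0.016556 ≈ 14.9.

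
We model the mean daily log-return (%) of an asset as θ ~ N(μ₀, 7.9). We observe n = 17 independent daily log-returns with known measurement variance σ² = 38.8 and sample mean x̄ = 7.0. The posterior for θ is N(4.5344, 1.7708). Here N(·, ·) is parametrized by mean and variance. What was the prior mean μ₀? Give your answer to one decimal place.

With known observation variance, the Normal–Normal posterior has precision τ_n = τ₀ + n/σ² and mean μ_n = (τ₀μ₀ + (n/σ²)x̄)/τ_n.
Here τ₀ = 1/7.9 = 0.126582 and τ_data = 17/38.8 = 0.438144, so τ_n = 0.564726.
Rearranging for μ₀: μ₀ = (μ_n·τ_n − τ_data·x̄)/τ₀ = (4.5344·0.564726 − 0.438144·7.0) / 0.126582 = -0.506314/0.126582 ≈ -4.0.

μ₀ = -4.0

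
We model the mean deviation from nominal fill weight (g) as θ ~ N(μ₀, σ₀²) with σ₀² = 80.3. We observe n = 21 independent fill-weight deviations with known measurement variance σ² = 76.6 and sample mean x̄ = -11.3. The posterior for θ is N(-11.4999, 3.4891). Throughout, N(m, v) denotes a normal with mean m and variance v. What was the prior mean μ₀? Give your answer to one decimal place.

μ₀ = -15.9

With known observation variance, the Normal–Normal posterior has precision τ_n = τ₀ + n/σ² and mean μ_n = (τ₀μ₀ + (n/σ²)x̄)/τ_n.
Here τ₀ = 1/80.3 = 0.012453 and τ_data = 21/76.6 = 0.274151, so τ_n = 0.286604.
Rearranging for μ₀: μ₀ = (μ_n·τ_n − τ_data·x̄)/τ₀ = (-11.4999·0.286604 − 0.274151·-11.3) / 0.012453 = -0.198011/0.012453 ≈ -15.9.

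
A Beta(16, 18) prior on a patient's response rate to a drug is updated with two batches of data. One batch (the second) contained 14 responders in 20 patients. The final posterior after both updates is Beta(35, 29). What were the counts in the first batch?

Because Beta–binomial updating is additive in the counts, the combined data contributed (α_post−α_prior, β_post−β_prior) successes and failures.
Total across both batches: 35−16=19 responders, 29−18=11 non-responders.
Subtract the second batch: 19−14=5 responders and 11−6=5 non-responders.

5 responders and 5 non-responders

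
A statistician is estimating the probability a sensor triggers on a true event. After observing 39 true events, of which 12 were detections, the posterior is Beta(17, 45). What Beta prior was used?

Under Beta–binomial conjugacy the posterior parameters are (α+s, β+f).
Subtract the data counts: 17−12=5, 45−27=18.

Beta(5, 18)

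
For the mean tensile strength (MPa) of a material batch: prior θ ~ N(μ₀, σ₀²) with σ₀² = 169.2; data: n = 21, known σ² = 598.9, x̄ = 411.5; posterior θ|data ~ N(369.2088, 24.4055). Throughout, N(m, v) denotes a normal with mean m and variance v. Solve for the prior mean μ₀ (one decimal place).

The posterior mean is a precision-weighted average: μ_n = (τ₀μ₀ + τ_data·x̄)/(τ₀+τ_data), with τ₀=1/σ₀² and τ_data=n/σ².
Here τ₀ = 1/169.2 = 0.005910 and τ_data = 21/598.9 = 0.035064, so τ_n = 0.040974.
Rearranging for μ₀: μ₀ = (μ_n·τ_n − τ_data·x̄)/τ₀ = (369.2088·0.040974 − 0.035064·411.5) / 0.005910 = 0.699125/0.005910 ≈ 118.3.

μ₀ = 118.3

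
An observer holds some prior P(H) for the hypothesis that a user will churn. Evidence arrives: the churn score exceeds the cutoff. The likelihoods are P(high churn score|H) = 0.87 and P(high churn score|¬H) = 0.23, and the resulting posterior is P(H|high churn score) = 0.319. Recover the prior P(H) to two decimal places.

Bayes' rule in odds form gives O(H|E) = O(H)·[P(E|H)/P(E|¬H)], hence O(H) = O(H|E)/LR.
Posterior odds = 0.319/(1−0.319) = 0.4684. LR = 0.87/0.23 = 3.7826.
Prior odds = 0.4684/3.7826 = 0.1238, so P(H) = 0.1238/(1+0.1238) ≈ 0.11.

P(H) = 0.11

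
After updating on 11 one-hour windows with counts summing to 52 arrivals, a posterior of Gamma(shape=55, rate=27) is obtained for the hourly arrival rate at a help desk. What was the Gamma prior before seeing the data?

Gamma(shape=3, rate=16)

Gamma–Poisson conjugacy: posterior shape = α + Σxᵢ, posterior rate = β + n.
So α = 55 − 52 = 3 and β = 27 − 11 = 16.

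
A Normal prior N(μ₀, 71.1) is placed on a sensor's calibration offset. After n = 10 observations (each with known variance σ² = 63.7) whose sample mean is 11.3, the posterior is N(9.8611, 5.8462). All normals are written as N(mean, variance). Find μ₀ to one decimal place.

With known observation variance, the Normal–Normal posterior has precision τ_n = τ₀ + n/σ² and mean μ_n = (τ₀μ₀ + (n/σ²)x̄)/τ_n.
Here τ₀ = 1/71.1 = 0.014065 and τ_data = 10/63.7 = 0.156986, so τ_n = 0.171051.
Rearranging for μ₀: μ₀ = (μ_n·τ_n − τ_data·x̄)/τ₀ = (9.8611·0.171051 − 0.156986·11.3) / 0.014065 = -0.087191/0.014065 ≈ -6.2.

μ₀ = -6.2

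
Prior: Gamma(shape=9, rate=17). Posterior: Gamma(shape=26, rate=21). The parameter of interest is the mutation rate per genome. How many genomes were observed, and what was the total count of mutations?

A Gamma(α, β) prior (rate parametrization) on a Poisson rate with n observations summing to S gives posterior Gamma(α+S, β+n).
Matching: Σxᵢ = 26 − 9 = 17 and n = 21 − 17 = 4.

n = 4 genomes with total 17 mutations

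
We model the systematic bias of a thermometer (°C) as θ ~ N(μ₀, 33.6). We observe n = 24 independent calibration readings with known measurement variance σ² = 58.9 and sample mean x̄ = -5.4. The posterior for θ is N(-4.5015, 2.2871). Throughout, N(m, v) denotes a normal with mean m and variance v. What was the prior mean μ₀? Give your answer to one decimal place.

With known observation variance, the Normal–Normal posterior has precision τ_n = τ₀ + n/σ² and mean μ_n = (τ₀μ₀ + (n/σ²)x̄)/τ_n.
Here τ₀ = 1/33.6 = 0.029762 and τ_data = 24/58.9 = 0.407470, so τ_n = 0.437232.
Rearranging for μ₀: μ₀ = (μ_n·τ_n − τ_data·x̄)/τ₀ = (-4.5015·0.437232 − 0.407470·-5.4) / 0.029762 = 0.232138/0.029762 ≈ 7.8.

μ₀ = 7.8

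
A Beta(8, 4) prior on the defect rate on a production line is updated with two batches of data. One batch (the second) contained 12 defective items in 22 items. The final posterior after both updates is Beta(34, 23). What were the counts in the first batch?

Sequential conjugate updates are equivalent to a single update on the pooled data, so total successes = posterior α − prior α and total failures = posterior β − prior β.
Total across both batches: 34−8=26 defective items, 23−4=19 good items.
Subtract the second batch: 26−12=14 defective items and 19−10=9 good items.

14 defective items and 9 good items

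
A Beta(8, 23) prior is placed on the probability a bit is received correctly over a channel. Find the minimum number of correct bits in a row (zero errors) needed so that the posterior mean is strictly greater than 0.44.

After k correct bits and 0 errors the posterior is Beta(8+k, 23), with mean (8+k)/(8+23+k).
Set (8+k)/(31+k) > 0.44 and solve: k > (0.44·31 − 8)/(1 − 0.44) = 10.071.
The smallest integer exceeding 10.071 is 11.

k = 11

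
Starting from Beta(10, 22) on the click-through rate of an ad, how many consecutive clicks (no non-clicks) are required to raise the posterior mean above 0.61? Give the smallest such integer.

k = 25

After k clicks and 0 non-clicks the posterior is Beta(10+k, 22), with mean (10+k)/(10+22+k).
Set (10+k)/(32+k) > 0.61 and solve: k > (0.61·32 − 10)/(1 − 0.61) = 24.410.
The smallest integer exceeding 24.410 is 25.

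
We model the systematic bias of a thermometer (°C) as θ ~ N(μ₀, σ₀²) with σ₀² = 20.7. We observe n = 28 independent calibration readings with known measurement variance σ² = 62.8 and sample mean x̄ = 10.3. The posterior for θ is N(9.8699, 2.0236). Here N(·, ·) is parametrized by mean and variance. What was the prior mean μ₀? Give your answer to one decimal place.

With known observation variance, the Normal–Normal posterior has precision τ_n = τ₀ + n/σ² and mean μ_n = (τ₀μ₀ + (n/σ²)x̄)/τ_n.
Here τ₀ = 1/20.7 = 0.048309 and τ_data = 28/62.8 = 0.445860, so τ_n = 0.494169.
Rearranging for μ₀: μ₀ = (μ_n·τ_n − τ_data·x̄)/τ₀ = (9.8699·0.494169 − 0.445860·10.3) / 0.048309 = 0.285041/0.048309 ≈ 5.9.

μ₀ = 5.9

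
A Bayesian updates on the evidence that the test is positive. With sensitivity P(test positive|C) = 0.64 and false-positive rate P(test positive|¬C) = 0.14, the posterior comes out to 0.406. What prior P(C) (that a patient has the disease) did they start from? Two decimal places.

In odds form, posterior odds = prior odds × likelihood ratio, so prior odds = posterior odds ÷ LR.
Posterior odds = 0.406/(1−0.406) = 0.6835. LR = 0.64/0.14 = 4.5714.
Prior odds = 0.6835/4.5714 = 0.1495, so P(C) = 0.1495/(1+0.1495) ≈ 0.13.

P(C) = 0.13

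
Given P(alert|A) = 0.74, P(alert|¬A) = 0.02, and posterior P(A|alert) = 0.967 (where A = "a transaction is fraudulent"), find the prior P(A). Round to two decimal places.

P(A) = 0.44

Bayes' rule in odds form gives O(A|E) = O(A)·[P(E|A)/P(E|¬A)], hence O(A) = O(A|E)/LR.
Posterior odds = 0.967/(1−0.967) = 29.3030. LR = 0.74/0.02 = 37.0000.
Prior odds = 29.3030/37.0000 = 0.7920, so P(A) = 0.7920/(1+0.7920) ≈ 0.44.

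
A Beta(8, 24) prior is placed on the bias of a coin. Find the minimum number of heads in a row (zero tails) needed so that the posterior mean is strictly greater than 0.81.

k = 95

After k heads and 0 tails the posterior is Beta(8+k, 24), with mean (8+k)/(8+24+k).
Set (8+k)/(32+k) > 0.81 and solve: k > (0.81·32 − 8)/(1 − 0.81) = 94.316.
The smallest integer exceeding 94.316 is 95, and checking k=95: (103)/(127) = 0.8110 > 0.81.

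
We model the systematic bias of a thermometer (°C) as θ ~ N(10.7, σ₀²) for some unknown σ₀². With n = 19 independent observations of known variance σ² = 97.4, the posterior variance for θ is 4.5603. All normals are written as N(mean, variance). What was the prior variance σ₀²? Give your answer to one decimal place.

σ₀² = 41.3

Posterior precision equals prior precision plus data precision: 1/σ_n² = 1/σ₀² + n/σ².
So 1/σ₀² = 1/4.5603 − 19/97.4 = 0.219284 − 0.195072 = 0.024212.
Hence σ₀² = 1/0.024212 ≈ 41.3.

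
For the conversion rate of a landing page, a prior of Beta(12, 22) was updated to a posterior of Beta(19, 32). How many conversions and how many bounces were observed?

7 conversions and 10 bounces

Beta is conjugate to the binomial likelihood: posterior = Beta(α+s, β+f).
So s = 19 − 12 = 7 and f = 32 − 22 = 10.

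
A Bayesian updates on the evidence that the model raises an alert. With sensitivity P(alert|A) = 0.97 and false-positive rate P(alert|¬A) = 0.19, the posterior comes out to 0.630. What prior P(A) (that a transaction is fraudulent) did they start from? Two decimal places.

P(A) = 0.25

Bayes' rule in odds form gives O(A|E) = O(A)·[P(E|A)/P(E|¬A)], hence O(A) = O(A|E)/LR.
Posterior odds = 0.630/(1−0.630) = 1.7027. LR = 0.97/0.19 = 5.1053.
Prior odds = 1.7027/5.1053 = 0.3335, so P(A) = 0.3335/(1+0.3335) ≈ 0.25.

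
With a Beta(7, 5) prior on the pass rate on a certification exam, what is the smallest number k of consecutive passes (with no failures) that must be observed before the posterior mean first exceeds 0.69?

k = 5

After k passes and 0 failures the posterior is Beta(7+k, 5), with mean (7+k)/(7+5+k).
Set (7+k)/(12+k) > 0.69 and solve: k > (0.69·12 − 7)/(1 − 0.69) = 4.129.
The smallest integer exceeding 4.129 is 5.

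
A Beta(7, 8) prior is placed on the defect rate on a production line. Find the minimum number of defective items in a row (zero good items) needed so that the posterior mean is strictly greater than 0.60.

k = 6

After k defective items and 0 good items the posterior is Beta(7+k, 8), with mean (7+k)/(7+8+k).
Set (7+k)/(15+k) > 0.60 and solve: k > (0.60·15 − 7)/(1 − 0.60) = 5.000.
The smallest integer exceeding 5.000 is 6.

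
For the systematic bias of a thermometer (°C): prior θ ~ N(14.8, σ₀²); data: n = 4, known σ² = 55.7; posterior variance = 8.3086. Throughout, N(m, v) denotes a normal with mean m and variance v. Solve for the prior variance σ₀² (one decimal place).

For the Normal–Normal model with known σ², precisions add: τ_n = τ₀ + n/σ².
So 1/σ₀² = 1/8.3086 − 4/55.7 = 0.120357 − 0.071813 = 0.048544.
Hence σ₀² = 1/0.048544 ≈ 20.6.

σ₀² = 20.6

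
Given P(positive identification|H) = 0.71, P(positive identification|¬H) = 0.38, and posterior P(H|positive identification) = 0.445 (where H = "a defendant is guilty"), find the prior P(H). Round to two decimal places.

Bayes' rule in odds form gives O(H|E) = O(H)·[P(E|H)/P(E|¬H)], hence O(H) = O(H|E)/LR.
Posterior odds = 0.445/(1−0.445) = 0.8018. LR = 0.71/0.38 = 1.8684.
Prior odds = 0.8018/1.8684 = 0.4291, so P(H) = 0.4291/(1+0.4291) ≈ 0.30.

P(H) = 0.30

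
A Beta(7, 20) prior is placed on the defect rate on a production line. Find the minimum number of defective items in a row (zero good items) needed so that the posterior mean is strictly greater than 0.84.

k = 99

After k defective items and 0 good items the posterior is Beta(7+k, 20), with mean (7+k)/(7+20+k).
Set (7+k)/(27+k) > 0.84 and solve: k > (0.84·27 − 7)/(1 − 0.84) = 98.000.
The smallest integer exceeding 98.000 is 99, and checking k=99: (106)/(126) = 0.8413 > 0.84.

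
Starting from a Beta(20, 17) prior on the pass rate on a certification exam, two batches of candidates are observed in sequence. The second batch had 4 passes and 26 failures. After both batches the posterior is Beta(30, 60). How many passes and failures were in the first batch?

6 passes and 17 failures

Sequential conjugate updates are equivalent to a single update on the pooled data, so total successes = posterior α − prior α and total failures = posterior β − prior β.
Total across both batches: 30−20=10 passes, 60−17=43 failures.
Subtract the second batch: 10−4=6 passes and 43−26=17 failures.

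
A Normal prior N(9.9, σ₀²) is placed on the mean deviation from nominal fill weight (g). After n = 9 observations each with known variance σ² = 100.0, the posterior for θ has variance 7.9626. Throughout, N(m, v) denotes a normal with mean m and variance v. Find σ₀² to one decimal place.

Posterior precision equals prior precision plus data precision: 1/σ_n² = 1/σ₀² + n/σ².
So 1/σ₀² = 1/7.9626 − 9/100.0 = 0.125587 − 0.090000 = 0.035587.
Hence σ₀² = 1/0.035587 ≈ 28.1.

σ₀² = 28.1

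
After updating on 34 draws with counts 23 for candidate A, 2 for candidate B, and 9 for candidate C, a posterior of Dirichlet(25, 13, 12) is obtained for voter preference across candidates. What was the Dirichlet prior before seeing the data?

Dirichlet(2, 11, 3)

For a Dirichlet(α) prior with multinomial counts c, the posterior is Dirichlet(α + c) componentwise.
Subtract each count from the matching posterior parameter: 25−23=2, 13−2=11, 12−9=3.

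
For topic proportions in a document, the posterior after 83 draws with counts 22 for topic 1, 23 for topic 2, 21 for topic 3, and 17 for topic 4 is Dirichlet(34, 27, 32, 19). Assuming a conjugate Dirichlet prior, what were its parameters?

Dirichlet(12, 4, 11, 2)

For a Dirichlet(α) prior with multinomial counts c, the posterior is Dirichlet(α + c) componentwise.
Subtract each count from the matching posterior parameter: 34−22=12, 27−23=4, 32−21=11, 19−17=2.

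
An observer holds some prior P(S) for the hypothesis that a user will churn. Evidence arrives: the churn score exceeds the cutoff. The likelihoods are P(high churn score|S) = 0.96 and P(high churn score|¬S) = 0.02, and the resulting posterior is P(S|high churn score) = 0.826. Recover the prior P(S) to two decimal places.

P(S) = 0.09

In odds form, posterior odds = prior odds × likelihood ratio, so prior odds = posterior odds ÷ LR.
Posterior odds = 0.826/(1−0.826) = 4.7471. LR = 0.96/0.02 = 48.0000.
Prior odds = 4.7471/48.0000 = 0.0989, so P(S) = 0.0989/(1+0.0989) ≈ 0.09.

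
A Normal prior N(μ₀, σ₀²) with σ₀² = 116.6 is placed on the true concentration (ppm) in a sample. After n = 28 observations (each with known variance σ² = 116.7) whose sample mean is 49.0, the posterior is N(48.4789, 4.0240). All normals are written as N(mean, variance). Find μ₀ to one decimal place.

The posterior mean is a precision-weighted average: μ_n = (τ₀μ₀ + τ_data·x̄)/(τ₀+τ_data), with τ₀=1/σ₀² and τ_data=n/σ².
Here τ₀ = 1/116.6 = 0.008576 and τ_data = 28/116.7 = 0.239931, so τ_n = 0.248507.
Rearranging for μ₀: μ₀ = (μ_n·τ_n − τ_data·x̄)/τ₀ = (48.4789·0.248507 − 0.239931·49.0) / 0.008576 = 0.290727/0.008576 ≈ 33.9.

μ₀ = 33.9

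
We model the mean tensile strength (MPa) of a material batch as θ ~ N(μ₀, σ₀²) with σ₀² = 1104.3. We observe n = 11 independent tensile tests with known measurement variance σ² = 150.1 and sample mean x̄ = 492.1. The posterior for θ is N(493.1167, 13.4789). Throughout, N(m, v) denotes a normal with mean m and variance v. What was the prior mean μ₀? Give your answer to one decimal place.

The posterior mean is a precision-weighted average: μ_n = (τ₀μ₀ + τ_data·x̄)/(τ₀+τ_data), with τ₀=1/σ₀² and τ_data=n/σ².
Here τ₀ = 1/1104.3 = 0.000906 and τ_data = 11/150.1 = 0.073284, so τ_n = 0.074190.
Rearranging for μ₀: μ₀ = (μ_n·τ_n − τ_data·x̄)/τ₀ = (493.1167·0.074190 − 0.073284·492.1) / 0.000906 = 0.521272/0.000906 ≈ 575.4.

μ₀ = 575.4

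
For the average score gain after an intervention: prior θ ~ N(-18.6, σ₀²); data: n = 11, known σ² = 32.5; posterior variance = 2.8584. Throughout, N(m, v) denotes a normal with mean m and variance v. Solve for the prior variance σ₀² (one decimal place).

For the Normal–Normal model with known σ², precisions add: τ_n = τ₀ + n/σ².
So 1/σ₀² = 1/2.8584 − 11/32.5 = 0.349846 − 0.338462 = 0.011384.
Hence σ₀² = 1/0.011384 ≈ 87.8.

σ₀² = 87.8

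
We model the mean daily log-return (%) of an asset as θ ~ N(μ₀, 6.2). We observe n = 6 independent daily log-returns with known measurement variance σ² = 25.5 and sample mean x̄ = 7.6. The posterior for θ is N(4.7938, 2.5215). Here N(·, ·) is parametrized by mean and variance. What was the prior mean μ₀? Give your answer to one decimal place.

μ₀ = 0.7

The posterior mean is a precision-weighted average: μ_n = (τ₀μ₀ + τ_data·x̄)/(τ₀+τ_data), with τ₀=1/σ₀² and τ_data=n/σ².
Here τ₀ = 1/6.2 = 0.161290 and τ_data = 6/25.5 = 0.235294, so τ_n = 0.396584.
Rearranging for μ₀: μ₀ = (μ_n·τ_n − τ_data·x̄)/τ₀ = (4.7938·0.396584 − 0.235294·7.6) / 0.161290 = 0.112910/0.161290 ≈ 0.7.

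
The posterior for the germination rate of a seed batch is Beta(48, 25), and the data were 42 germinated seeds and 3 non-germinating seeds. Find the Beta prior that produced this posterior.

Beta(6, 22)

Under Beta–binomial conjugacy the posterior parameters are (a+s, b+f).
Subtract the data counts: 48−42=6, 25−3=22.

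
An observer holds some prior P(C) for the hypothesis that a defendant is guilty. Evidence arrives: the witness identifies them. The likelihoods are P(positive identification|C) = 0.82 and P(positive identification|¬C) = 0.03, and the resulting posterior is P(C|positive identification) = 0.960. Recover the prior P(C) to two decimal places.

P(C) = 0.47

Bayes' rule in odds form gives O(C|E) = O(C)·[P(E|C)/P(E|¬C)], hence O(C) = O(C|E)/LR.
Posterior odds = 0.960/(1−0.960) = 24.0000. LR = 0.82/0.03 = 27.3333.
Prior odds = 24.0000/27.3333 = 0.8780, so P(C) = 0.8780/(1+0.8780) ≈ 0.47.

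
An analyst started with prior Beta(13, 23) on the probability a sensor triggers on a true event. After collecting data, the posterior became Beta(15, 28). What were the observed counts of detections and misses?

2 detections and 5 misses

Beta is conjugate to the binomial likelihood: posterior = Beta(a+s, b+f).
So s = 15 − 13 = 2 and f = 28 − 23 = 5.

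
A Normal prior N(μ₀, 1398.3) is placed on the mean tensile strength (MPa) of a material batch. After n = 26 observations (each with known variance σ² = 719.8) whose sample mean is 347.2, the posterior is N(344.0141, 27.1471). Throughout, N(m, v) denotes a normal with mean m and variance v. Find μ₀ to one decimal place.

μ₀ = 183.1

The posterior mean is a precision-weighted average: μ_n = (τ₀μ₀ + τ_data·x̄)/(τ₀+τ_data), with τ₀=1/σ₀² and τ_data=n/σ².
Here τ₀ = 1/1398.3 = 0.000715 and τ_data = 26/719.8 = 0.036121, so τ_n = 0.036836.
Rearranging for μ₀: μ₀ = (μ_n·τ_n − τ_data·x̄)/τ₀ = (344.0141·0.036836 − 0.036121·347.2) / 0.000715 = 0.130892/0.000715 ≈ 183.1.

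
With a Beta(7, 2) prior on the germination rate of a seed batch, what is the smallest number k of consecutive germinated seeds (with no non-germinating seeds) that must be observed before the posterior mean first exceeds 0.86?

After k germinated seeds and 0 non-germinating seeds the posterior is Beta(7+k, 2), with mean (7+k)/(7+2+k).
Set (7+k)/(9+k) > 0.86 and solve: k > (0.86·9 − 7)/(1 − 0.86) = 5.286.
The smallest integer exceeding 5.286 is 6, and checking k=6: (13)/(15) = 0.8667 > 0.86.

k = 6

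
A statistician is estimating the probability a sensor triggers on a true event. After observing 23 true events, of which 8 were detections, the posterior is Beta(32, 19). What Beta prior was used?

Beta(24, 4)

Under Beta–binomial conjugacy the posterior parameters are (a+s, b+f).
So a = 32 − 8 = 24 and b = 19 − 15 = 4.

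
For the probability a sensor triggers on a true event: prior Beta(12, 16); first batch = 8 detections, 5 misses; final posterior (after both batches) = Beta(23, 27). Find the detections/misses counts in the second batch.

3 detections and 6 misses

Because Beta–binomial updating is additive in the counts, the combined data contributed (α_post−α_prior, β_post−β_prior) successes and failures.
Total across both batches: 23−12=11 detections, 27−16=11 misses.
Subtract the first batch: 11−8=3 detections and 11−5=6 misses.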